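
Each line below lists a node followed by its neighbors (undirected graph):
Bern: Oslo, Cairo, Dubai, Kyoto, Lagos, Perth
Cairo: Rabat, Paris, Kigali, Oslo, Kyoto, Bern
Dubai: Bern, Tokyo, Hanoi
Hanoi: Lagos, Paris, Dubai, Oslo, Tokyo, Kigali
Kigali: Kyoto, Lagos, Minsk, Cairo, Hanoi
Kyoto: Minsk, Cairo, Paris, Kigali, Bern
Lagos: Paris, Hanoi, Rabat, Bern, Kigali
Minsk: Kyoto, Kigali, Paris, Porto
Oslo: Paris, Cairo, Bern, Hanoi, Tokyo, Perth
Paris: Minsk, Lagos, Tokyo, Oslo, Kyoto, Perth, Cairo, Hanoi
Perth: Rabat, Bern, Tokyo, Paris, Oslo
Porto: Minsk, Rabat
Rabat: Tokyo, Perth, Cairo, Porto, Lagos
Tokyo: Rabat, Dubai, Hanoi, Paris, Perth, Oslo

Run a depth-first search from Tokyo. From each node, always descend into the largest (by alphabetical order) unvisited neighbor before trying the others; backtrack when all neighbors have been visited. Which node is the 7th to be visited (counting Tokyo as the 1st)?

Oslo

Visit Tokyo
Tokyo → Rabat
Rabat → Porto
Porto → Minsk
Minsk → Paris
Paris → Perth
Perth → Oslo
Oslo → Hanoi
Hanoi → Lagos
Lagos → Kigali
Kigali → Kyoto
Kyoto → Cairo
Cairo → Bern
Bern → Dubai

Visit order: Tokyo, Rabat, Porto, Minsk, Paris, Perth, Oslo, Hanoi, Lagos, Kigali, Kyoto, Cairo, Bern, Dubai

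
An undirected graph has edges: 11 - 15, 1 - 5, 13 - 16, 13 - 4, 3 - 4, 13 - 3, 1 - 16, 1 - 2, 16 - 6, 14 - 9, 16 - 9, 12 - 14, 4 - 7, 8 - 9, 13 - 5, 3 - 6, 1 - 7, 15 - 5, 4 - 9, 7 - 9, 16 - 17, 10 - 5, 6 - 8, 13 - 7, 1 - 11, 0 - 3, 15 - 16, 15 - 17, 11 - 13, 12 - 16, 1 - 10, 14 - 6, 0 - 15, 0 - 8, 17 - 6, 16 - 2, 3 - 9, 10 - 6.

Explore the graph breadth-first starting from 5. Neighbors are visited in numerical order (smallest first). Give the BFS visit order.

Visit 5; enqueue 1, 10, 13, 15 → queue [1, 10, 13, 15]
Visit 1; enqueue 2, 7, 11, 16 → queue [10, 13, 15, 2, 7, 11, 16]
Visit 10; enqueue 6 → queue [13, 15, 2, 7, 11, 16, 6]
Visit 13; enqueue 3, 4 → queue [15, 2, 7, 11, 16, 6, 3, 4]
Visit 15; enqueue 0, 17 → queue [2, 7, 11, 16, 6, 3, 4, 0, 17]
Visit 2 → queue [7, 11, 16, 6, 3, 4, 0, 17]
Visit 7; enqueue 9 → queue [11, 16, 6, 3, 4, 0, 17, 9]
Visit 11 → queue [16, 6, 3, 4, 0, 17, 9]
Visit 16; enqueue 12 → queue [6, 3, 4, 0, 17, 9, 12]
Visit 6; enqueue 8, 14 → queue [3, 4, 0, 17, 9, 12, 8, 14]
Visit 3 → queue [4, 0, 17, 9, 12, 8, 14]
Visit 4 → queue [0, 17, 9, 12, 8, 14]
Visit 0 → queue [17, 9, 12, 8, 14]
Visit 17 → queue [9, 12, 8, 14]
Visit 9 → queue [12, 8, 14]
Visit 12 → queue [8, 14]
Visit 8 → queue [14]
Visit 14 → queue []

5 → 1 → 10 → 13 → 15 → 2 → 7 → 11 → 16 → 6 → 3 → 4 → 0 → 17 → 9 → 12 → 8 → 14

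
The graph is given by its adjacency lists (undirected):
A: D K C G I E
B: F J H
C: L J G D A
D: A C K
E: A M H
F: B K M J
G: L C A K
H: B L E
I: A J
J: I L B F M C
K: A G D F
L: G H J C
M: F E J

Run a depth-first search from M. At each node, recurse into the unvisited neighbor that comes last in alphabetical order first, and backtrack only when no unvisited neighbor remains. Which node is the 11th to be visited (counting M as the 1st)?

Visit M
M → J
J → L
L → H
H → E
E → A
A → K
K → G
G → C
C → D
K → F
F → B
A → I

Visit order: M, J, L, H, E, A, K, G, C, D, F, B, I

F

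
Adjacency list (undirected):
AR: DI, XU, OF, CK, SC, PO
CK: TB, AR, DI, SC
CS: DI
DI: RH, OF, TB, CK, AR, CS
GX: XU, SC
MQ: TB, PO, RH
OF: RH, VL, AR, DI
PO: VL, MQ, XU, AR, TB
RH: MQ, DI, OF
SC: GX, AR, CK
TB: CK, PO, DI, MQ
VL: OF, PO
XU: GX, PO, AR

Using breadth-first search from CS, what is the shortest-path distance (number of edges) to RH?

Level 0: CS
Level 1: DI
Level 2: AR, CK, OF, RH, TB
Level 3: MQ, PO, SC, VL, XU
Level 4: GX
RH first appears at level 2.

2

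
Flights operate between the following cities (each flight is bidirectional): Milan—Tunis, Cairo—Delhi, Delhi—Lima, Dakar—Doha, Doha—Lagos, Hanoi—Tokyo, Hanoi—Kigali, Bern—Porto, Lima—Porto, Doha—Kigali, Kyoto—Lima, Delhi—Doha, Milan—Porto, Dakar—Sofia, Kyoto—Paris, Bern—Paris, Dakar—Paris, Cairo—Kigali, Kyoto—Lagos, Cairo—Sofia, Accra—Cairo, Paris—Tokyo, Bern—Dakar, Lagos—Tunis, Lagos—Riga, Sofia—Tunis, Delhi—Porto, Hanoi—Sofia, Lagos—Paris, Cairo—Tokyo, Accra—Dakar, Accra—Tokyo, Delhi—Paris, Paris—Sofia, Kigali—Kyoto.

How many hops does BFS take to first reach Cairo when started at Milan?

Level 0: Milan
Level 1: Porto, Tunis
Level 2: Bern, Delhi, Lagos, Lima, Sofia
Level 3: Cairo, Dakar, Doha, Hanoi, Kyoto, Paris, Riga
Level 4: Accra, Kigali, Tokyo
Cairo first appears at level 3.

3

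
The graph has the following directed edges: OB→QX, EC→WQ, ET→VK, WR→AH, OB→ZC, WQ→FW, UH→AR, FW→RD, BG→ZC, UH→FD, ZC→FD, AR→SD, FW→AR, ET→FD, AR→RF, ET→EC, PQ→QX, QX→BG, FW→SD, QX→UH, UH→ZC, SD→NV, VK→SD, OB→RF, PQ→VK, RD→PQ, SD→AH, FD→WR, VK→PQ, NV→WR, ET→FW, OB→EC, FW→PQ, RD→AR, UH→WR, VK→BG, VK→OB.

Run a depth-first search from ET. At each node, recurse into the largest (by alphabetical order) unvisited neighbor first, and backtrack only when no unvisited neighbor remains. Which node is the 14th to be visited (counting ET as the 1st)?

BG

Visit ET
ET → VK
VK → SD
SD → NV
NV → WR
WR → AH
VK → PQ
PQ → QX
QX → UH
UH → ZC
ZC → FD
UH → AR
AR → RF
QX → BG
VK → OB
OB → EC
EC → WQ
WQ → FW
FW → RD

Visit order: ET, VK, SD, NV, WR, AH, PQ, QX, UH, ZC, FD, AR, RF, BG, OB, EC, WQ, FW, RD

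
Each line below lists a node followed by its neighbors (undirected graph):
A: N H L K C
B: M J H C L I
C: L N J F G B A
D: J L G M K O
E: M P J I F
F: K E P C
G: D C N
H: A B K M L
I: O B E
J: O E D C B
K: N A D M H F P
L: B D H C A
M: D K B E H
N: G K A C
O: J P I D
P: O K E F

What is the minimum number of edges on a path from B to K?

Level 0: B
Level 1: C, H, I, J, L, M
Level 2: A, D, E, F, G, K, N, O
Level 3: P
K first appears at level 2.

2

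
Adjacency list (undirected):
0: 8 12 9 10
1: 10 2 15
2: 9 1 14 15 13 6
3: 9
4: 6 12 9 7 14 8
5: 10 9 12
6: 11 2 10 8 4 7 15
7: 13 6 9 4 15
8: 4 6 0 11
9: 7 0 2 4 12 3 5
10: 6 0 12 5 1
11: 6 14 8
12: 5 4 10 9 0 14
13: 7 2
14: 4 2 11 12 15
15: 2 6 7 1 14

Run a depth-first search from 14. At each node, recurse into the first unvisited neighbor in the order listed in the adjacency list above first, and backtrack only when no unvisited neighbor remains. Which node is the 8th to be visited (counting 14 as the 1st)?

Visit 14
14 → 4
4 → 6
6 → 11
11 → 8
8 → 0
0 → 12
12 → 5
5 → 10
10 → 1
1 → 2
2 → 9
9 → 7
7 → 13
7 → 15
9 → 3

Visit order: 14, 4, 6, 11, 8, 0, 12, 5, 10, 1, 2, 9, 7, 13, 15, 3

5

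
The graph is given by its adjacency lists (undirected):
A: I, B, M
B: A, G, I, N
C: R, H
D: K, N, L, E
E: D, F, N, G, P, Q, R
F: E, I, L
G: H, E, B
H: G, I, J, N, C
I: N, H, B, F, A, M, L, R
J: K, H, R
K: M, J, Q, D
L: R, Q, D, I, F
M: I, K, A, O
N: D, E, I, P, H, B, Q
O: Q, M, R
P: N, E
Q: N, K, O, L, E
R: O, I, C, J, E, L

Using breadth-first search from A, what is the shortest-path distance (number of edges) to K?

Level 0: A
Level 1: B, I, M
Level 2: F, G, H, K, L, N, O, R
Level 3: C, D, E, J, P, Q
K first appears at level 2.

2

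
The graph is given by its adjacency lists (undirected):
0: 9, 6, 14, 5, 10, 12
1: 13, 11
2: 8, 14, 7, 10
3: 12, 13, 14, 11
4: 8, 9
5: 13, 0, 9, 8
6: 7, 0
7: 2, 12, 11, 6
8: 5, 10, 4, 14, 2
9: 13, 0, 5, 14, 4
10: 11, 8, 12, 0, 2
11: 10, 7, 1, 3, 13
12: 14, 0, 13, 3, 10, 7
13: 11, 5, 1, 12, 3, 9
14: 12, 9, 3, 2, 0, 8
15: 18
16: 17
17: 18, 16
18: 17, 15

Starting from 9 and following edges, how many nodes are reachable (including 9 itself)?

15

BFS from 9 visits: 9, 14, 13, 5, 4, 0, 12, 8, 3, 2, 11, 1, 10, 6, 7
Reachable nodes: 15 of 19 total.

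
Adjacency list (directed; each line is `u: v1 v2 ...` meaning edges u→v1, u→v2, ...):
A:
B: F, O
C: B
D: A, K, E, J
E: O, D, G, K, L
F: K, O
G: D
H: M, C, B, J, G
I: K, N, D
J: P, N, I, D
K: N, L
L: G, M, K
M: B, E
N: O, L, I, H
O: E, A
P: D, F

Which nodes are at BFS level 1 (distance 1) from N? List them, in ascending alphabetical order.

H, I, L, O

Level 0: N
Level 1: H, I, L, O
Level 2: A, B, C, D, E, G, J, K, M
Level 3: F, P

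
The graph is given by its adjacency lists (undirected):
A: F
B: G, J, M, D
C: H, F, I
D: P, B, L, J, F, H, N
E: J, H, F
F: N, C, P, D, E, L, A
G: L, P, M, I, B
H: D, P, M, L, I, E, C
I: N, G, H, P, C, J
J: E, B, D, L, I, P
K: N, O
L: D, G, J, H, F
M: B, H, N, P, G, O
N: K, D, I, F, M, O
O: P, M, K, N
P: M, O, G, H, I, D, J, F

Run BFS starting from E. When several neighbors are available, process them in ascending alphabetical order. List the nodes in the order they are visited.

E, F, H, J, A, C, D, L, N, P, I, M, B, G, K, O

Visit E; enqueue F, H, J → queue [F, H, J]
Visit F; enqueue A, C, D, L, N, P → queue [H, J, A, C, D, L, N, P]
Visit H; enqueue I, M → queue [J, A, C, D, L, N, P, I, M]
Visit J; enqueue B → queue [A, C, D, L, N, P, I, M, B]
Visit A → queue [C, D, L, N, P, I, M, B]
Visit C → queue [D, L, N, P, I, M, B]
Visit D → queue [L, N, P, I, M, B]
Visit L; enqueue G → queue [N, P, I, M, B, G]
Visit N; enqueue K, O → queue [P, I, M, B, G, K, O]
Visit P → queue [I, M, B, G, K, O]
Visit I → queue [M, B, G, K, O]
Visit M → queue [B, G, K, O]
Visit B → queue [G, K, O]
Visit G → queue [K, O]
Visit K → queue [O]
Visit O → queue []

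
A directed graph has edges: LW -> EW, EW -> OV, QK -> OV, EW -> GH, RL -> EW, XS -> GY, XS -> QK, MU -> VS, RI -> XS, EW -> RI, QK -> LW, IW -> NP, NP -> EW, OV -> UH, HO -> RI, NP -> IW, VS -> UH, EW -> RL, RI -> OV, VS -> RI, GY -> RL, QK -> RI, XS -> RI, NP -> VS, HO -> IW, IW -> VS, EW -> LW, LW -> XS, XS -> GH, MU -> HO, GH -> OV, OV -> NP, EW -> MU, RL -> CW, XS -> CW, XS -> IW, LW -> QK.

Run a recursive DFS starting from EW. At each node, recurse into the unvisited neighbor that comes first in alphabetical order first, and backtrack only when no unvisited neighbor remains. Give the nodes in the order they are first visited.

EW GH OV NP IW VS RI XS CW GY RL QK LW UH MU HO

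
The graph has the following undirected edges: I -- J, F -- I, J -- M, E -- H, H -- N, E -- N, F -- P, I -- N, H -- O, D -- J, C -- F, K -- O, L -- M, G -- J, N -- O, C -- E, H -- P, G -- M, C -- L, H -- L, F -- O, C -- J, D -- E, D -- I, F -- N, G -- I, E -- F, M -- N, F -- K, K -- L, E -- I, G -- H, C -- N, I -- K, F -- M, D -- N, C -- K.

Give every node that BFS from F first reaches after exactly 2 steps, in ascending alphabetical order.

Level 0: F
Level 1: C, E, I, K, M, N, O, P
Level 2: D, G, H, J, L

D, G, H, J, L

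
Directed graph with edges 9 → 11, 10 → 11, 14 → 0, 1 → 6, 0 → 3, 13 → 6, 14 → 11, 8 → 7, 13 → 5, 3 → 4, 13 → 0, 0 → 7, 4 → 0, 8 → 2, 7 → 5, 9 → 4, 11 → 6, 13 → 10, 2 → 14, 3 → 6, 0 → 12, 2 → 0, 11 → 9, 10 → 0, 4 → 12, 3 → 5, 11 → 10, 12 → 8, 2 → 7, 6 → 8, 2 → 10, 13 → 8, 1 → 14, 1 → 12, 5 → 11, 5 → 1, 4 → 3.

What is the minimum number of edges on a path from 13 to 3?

Level 0: 13
Level 1: 0, 5, 6, 8, 10
Level 2: 1, 2, 3, 7, 11, 12
Level 3: 4, 9, 14
3 first appears at level 2.

2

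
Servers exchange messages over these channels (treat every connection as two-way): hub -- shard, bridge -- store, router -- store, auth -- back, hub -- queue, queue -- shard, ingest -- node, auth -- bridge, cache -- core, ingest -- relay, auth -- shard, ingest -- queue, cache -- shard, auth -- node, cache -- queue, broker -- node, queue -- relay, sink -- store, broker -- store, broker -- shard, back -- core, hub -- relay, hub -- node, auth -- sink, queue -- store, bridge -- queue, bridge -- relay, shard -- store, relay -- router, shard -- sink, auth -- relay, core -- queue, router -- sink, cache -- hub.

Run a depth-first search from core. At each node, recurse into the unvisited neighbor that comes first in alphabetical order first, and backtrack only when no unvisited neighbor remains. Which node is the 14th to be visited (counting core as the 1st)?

Visit core
core → back
back → auth
auth → bridge
bridge → queue
queue → cache
cache → hub
hub → node
node → broker
broker → shard
shard → sink
sink → router
router → relay
relay → ingest
router → store

Visit order: core, back, auth, bridge, queue, cache, hub, node, broker, shard, sink, router, relay, ingest, store

ingest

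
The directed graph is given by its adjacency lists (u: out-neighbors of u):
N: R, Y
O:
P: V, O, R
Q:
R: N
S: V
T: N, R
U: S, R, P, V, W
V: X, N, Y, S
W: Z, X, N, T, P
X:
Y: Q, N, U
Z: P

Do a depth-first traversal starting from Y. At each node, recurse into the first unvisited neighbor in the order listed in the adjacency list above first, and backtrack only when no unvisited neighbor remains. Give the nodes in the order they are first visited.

Y, Q, N, R, U, S, V, X, P, O, W, Z, T

Visit Y
Y → Q
Y → N
N → R
Y → U
U → S
S → V
V → X
U → P
P → O
U → W
W → Z
W → T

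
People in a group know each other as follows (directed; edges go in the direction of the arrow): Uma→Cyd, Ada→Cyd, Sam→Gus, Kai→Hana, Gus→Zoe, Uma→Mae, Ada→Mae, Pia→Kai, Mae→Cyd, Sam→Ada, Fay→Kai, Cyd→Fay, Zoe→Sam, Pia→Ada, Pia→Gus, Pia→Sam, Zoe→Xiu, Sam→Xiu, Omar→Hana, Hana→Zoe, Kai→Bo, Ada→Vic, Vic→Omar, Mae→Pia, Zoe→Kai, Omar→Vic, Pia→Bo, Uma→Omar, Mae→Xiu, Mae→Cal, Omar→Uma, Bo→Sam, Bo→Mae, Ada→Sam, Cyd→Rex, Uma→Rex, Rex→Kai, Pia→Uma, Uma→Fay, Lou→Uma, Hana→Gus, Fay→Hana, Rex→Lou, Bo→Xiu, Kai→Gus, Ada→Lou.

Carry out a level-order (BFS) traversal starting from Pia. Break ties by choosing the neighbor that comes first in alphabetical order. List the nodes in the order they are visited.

Visit Pia; enqueue Ada, Bo, Gus, Kai, Sam, Uma → queue [Ada, Bo, Gus, Kai, Sam, Uma]
Visit Ada; enqueue Cyd, Lou, Mae, Vic → queue [Bo, Gus, Kai, Sam, Uma, Cyd, Lou, Mae, Vic]
Visit Bo; enqueue Xiu → queue [Gus, Kai, Sam, Uma, Cyd, Lou, Mae, Vic, Xiu]
Visit Gus; enqueue Zoe → queue [Kai, Sam, Uma, Cyd, Lou, Mae, Vic, Xiu, Zoe]
Visit Kai; enqueue Hana → queue [Sam, Uma, Cyd, Lou, Mae, Vic, Xiu, Zoe, Hana]
Visit Sam → queue [Uma, Cyd, Lou, Mae, Vic, Xiu, Zoe, Hana]
Visit Uma; enqueue Fay, Omar, Rex → queue [Cyd, Lou, Mae, Vic, Xiu, Zoe, Hana, Fay, Omar, Rex]
Visit Cyd → queue [Lou, Mae, Vic, Xiu, Zoe, Hana, Fay, Omar, Rex]
Visit Lou → queue [Mae, Vic, Xiu, Zoe, Hana, Fay, Omar, Rex]
Visit Mae; enqueue Cal → queue [Vic, Xiu, Zoe, Hana, Fay, Omar, Rex, Cal]
Visit Vic → queue [Xiu, Zoe, Hana, Fay, Omar, Rex, Cal]
Visit Xiu → queue [Zoe, Hana, Fay, Omar, Rex, Cal]
Visit Zoe → queue [Hana, Fay, Omar, Rex, Cal]
Visit Hana → queue [Fay, Omar, Rex, Cal]
Visit Fay → queue [Omar, Rex, Cal]
Visit Omar → queue [Rex, Cal]
Visit Rex → queue [Cal]
Visit Cal → queue []

Pia, Ada, Bo, Gus, Kai, Sam, Uma, Cyd, Lou, Mae, Vic, Xiu, Zoe, Hana, Fay, Omar, Rex, Cal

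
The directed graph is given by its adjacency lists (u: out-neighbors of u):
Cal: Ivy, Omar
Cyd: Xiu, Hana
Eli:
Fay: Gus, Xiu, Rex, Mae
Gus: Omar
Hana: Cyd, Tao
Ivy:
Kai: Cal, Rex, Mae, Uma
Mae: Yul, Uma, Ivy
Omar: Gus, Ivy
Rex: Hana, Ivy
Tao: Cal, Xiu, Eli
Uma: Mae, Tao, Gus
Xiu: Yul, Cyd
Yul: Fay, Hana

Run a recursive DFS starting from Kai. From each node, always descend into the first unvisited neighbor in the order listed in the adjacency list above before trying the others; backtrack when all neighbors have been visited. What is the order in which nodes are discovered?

Kai, Cal, Ivy, Omar, Gus, Rex, Hana, Cyd, Xiu, Yul, Fay, Mae, Uma, Tao, Eli

Visit Kai
Kai → Cal
Cal → Ivy
Cal → Omar
Omar → Gus
Kai → Rex
Rex → Hana
Hana → Cyd
Cyd → Xiu
Xiu → Yul
Yul → Fay
Fay → Mae
Mae → Uma
Uma → Tao
Tao → Eli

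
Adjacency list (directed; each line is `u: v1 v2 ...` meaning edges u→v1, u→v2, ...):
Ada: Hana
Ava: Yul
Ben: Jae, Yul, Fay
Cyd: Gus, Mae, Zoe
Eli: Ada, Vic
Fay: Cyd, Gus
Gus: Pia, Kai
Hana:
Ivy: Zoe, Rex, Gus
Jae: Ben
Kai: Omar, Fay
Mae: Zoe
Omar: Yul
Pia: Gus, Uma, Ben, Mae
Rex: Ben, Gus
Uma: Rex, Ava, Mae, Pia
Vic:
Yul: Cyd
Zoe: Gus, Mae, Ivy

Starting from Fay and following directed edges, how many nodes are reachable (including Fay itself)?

15

BFS from Fay visits: Fay, Cyd, Gus, Mae, Zoe, Kai, Pia, Ivy, Omar, Ben, Uma, Rex, Yul, Jae, Ava
Reachable nodes: 15 of 19 total.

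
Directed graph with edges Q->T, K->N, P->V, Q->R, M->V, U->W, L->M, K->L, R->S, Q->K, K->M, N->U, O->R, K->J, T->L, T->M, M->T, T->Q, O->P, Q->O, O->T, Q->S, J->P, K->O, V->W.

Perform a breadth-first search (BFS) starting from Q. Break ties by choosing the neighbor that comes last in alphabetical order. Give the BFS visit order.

Q, T, S, R, O, K, M, L, P, N, J, V, U, W

Visit Q; enqueue T, S, R, O, K → queue [T, S, R, O, K]
Visit T; enqueue M, L → queue [S, R, O, K, M, L]
Visit S → queue [R, O, K, M, L]
Visit R → queue [O, K, M, L]
Visit O; enqueue P → queue [K, M, L, P]
Visit K; enqueue N, J → queue [M, L, P, N, J]
Visit M; enqueue V → queue [L, P, N, J, V]
Visit L → queue [P, N, J, V]
Visit P → queue [N, J, V]
Visit N; enqueue U → queue [J, V, U]
Visit J → queue [V, U]
Visit V; enqueue W → queue [U, W]
Visit U → queue [W]
Visit W → queue []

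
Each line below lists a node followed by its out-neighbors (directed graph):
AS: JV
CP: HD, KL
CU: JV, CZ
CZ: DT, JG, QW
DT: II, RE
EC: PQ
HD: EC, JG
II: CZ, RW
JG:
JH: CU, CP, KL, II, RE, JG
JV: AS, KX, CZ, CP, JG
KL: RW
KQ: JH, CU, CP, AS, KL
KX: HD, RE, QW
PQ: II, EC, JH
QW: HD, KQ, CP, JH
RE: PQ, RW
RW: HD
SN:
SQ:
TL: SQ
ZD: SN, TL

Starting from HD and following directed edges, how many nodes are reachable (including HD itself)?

18

BFS from HD visits: HD, EC, JG, PQ, II, JH, CZ, RW, CP, CU, KL, RE, DT, QW, JV, KQ, AS, KX
Reachable nodes: 18 of 22 total.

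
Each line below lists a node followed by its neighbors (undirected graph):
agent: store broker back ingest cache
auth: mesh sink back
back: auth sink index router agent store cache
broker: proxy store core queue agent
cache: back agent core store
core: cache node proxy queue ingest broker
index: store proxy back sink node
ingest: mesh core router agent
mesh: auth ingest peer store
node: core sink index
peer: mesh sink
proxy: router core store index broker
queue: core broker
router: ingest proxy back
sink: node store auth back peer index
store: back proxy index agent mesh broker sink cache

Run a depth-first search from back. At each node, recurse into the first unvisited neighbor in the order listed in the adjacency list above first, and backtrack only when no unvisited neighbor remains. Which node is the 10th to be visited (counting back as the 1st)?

Visit back
back → auth
auth → mesh
mesh → ingest
ingest → core
core → cache
cache → agent
agent → store
store → proxy
proxy → router
proxy → index
index → sink
sink → node
sink → peer
proxy → broker
broker → queue

Visit order: back, auth, mesh, ingest, core, cache, agent, store, proxy, router, index, sink, node, peer, broker, queue

router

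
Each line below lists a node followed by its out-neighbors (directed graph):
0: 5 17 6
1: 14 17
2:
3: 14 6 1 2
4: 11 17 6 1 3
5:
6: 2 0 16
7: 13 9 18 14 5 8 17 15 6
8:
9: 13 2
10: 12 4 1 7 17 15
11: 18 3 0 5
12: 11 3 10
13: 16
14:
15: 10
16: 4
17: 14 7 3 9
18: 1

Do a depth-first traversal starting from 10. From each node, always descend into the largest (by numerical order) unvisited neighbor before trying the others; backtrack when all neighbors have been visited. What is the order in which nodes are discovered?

10, 17, 14, 9, 13, 16, 4, 11, 18, 1, 5, 3, 6, 2, 0, 7, 15, 8, 12

Visit 10
10 → 17
17 → 14
17 → 9
9 → 13
13 → 16
16 → 4
4 → 11
11 → 18
18 → 1
11 → 5
11 → 3
3 → 6
6 → 2
6 → 0
17 → 7
7 → 15
7 → 8
10 → 12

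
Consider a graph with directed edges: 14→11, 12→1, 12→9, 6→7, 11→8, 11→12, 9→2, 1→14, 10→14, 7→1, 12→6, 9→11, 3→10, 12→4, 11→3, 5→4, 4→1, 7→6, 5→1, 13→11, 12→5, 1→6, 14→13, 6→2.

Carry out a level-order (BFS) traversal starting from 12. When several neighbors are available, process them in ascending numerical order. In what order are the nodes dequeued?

12 1 4 5 6 9 14 2 7 11 13 3 8 10

Visit 12; enqueue 1, 4, 5, 6, 9 → queue [1, 4, 5, 6, 9]
Visit 1; enqueue 14 → queue [4, 5, 6, 9, 14]
Visit 4 → queue [5, 6, 9, 14]
Visit 5 → queue [6, 9, 14]
Visit 6; enqueue 2, 7 → queue [9, 14, 2, 7]
Visit 9; enqueue 11 → queue [14, 2, 7, 11]
Visit 14; enqueue 13 → queue [2, 7, 11, 13]
Visit 2 → queue [7, 11, 13]
Visit 7 → queue [11, 13]
Visit 11; enqueue 3, 8 → queue [13, 3, 8]
Visit 13 → queue [3, 8]
Visit 3; enqueue 10 → queue [8, 10]
Visit 8 → queue [10]
Visit 10 → queue []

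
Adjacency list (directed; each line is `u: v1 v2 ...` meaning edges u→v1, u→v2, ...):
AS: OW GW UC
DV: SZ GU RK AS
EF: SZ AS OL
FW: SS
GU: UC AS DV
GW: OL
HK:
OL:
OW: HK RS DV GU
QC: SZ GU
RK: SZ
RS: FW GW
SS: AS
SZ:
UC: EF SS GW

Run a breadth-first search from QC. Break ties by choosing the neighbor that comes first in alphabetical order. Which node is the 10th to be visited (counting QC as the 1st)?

Visit QC; enqueue GU, SZ → queue [GU, SZ]
Visit GU; enqueue AS, DV, UC → queue [SZ, AS, DV, UC]
Visit SZ → queue [AS, DV, UC]
Visit AS; enqueue GW, OW → queue [DV, UC, GW, OW]
Visit DV; enqueue RK → queue [UC, GW, OW, RK]
Visit UC; enqueue EF, SS → queue [GW, OW, RK, EF, SS]
Visit GW; enqueue OL → queue [OW, RK, EF, SS, OL]
Visit OW; enqueue HK, RS → queue [RK, EF, SS, OL, HK, RS]
Visit RK → queue [EF, SS, OL, HK, RS]
Visit EF → queue [SS, OL, HK, RS]
Visit SS → queue [OL, HK, RS]
Visit OL → queue [HK, RS]
Visit HK → queue [RS]
Visit RS; enqueue FW → queue [FW]
Visit FW → queue []

Visit order: QC, GU, SZ, AS, DV, UC, GW, OW, RK, EF, SS, OL, HK, RS, FW

EF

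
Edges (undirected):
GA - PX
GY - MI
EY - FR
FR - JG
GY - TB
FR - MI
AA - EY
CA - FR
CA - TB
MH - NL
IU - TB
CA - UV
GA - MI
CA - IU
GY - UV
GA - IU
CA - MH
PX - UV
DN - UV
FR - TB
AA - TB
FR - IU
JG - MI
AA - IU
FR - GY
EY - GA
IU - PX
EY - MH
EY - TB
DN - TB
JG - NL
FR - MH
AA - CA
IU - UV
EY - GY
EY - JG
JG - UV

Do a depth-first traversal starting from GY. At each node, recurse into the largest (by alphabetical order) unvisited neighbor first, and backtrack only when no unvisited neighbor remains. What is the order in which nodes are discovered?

Visit GY
GY → UV
UV → PX
PX → IU
IU → TB
TB → FR
FR → MI
MI → JG
JG → NL
NL → MH
MH → EY
EY → GA
EY → AA
AA → CA
TB → DN

GY → UV → PX → IU → TB → FR → MI → JG → NL → MH → EY → GA → AA → CA → DN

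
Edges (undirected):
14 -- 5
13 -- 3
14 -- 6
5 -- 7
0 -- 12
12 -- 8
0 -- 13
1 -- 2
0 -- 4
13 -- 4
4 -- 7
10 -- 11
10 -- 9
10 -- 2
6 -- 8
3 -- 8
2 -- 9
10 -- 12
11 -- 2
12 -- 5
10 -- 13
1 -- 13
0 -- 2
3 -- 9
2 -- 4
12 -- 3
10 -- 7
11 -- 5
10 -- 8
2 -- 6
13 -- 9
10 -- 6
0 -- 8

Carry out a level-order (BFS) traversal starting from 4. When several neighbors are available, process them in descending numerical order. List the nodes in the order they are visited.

4 -> 13 -> 7 -> 2 -> 0 -> 10 -> 9 -> 3 -> 1 -> 5 -> 11 -> 6 -> 12 -> 8 -> 14

Visit 4; enqueue 13, 7, 2, 0 → queue [13, 7, 2, 0]
Visit 13; enqueue 10, 9, 3, 1 → queue [7, 2, 0, 10, 9, 3, 1]
Visit 7; enqueue 5 → queue [2, 0, 10, 9, 3, 1, 5]
Visit 2; enqueue 11, 6 → queue [0, 10, 9, 3, 1, 5, 11, 6]
Visit 0; enqueue 12, 8 → queue [10, 9, 3, 1, 5, 11, 6, 12, 8]
Visit 10 → queue [9, 3, 1, 5, 11, 6, 12, 8]
Visit 9 → queue [3, 1, 5, 11, 6, 12, 8]
Visit 3 → queue [1, 5, 11, 6, 12, 8]
Visit 1 → queue [5, 11, 6, 12, 8]
Visit 5; enqueue 14 → queue [11, 6, 12, 8, 14]
Visit 11 → queue [6, 12, 8, 14]
Visit 6 → queue [12, 8, 14]
Visit 12 → queue [8, 14]
Visit 8 → queue [14]
Visit 14 → queue []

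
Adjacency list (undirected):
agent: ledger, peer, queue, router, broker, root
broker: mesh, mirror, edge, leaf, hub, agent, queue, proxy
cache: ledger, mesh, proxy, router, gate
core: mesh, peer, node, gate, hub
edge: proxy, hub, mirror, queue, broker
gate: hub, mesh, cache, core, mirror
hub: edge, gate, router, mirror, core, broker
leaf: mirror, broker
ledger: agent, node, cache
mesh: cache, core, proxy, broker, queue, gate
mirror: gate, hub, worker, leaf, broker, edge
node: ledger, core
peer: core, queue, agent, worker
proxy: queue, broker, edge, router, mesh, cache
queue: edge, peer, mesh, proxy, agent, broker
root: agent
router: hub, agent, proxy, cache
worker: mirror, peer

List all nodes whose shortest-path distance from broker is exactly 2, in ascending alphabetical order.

cache, core, gate, ledger, peer, root, router, worker

Level 0: broker
Level 1: agent, edge, hub, leaf, mesh, mirror, proxy, queue
Level 2: cache, core, gate, ledger, peer, root, router, worker
Level 3: node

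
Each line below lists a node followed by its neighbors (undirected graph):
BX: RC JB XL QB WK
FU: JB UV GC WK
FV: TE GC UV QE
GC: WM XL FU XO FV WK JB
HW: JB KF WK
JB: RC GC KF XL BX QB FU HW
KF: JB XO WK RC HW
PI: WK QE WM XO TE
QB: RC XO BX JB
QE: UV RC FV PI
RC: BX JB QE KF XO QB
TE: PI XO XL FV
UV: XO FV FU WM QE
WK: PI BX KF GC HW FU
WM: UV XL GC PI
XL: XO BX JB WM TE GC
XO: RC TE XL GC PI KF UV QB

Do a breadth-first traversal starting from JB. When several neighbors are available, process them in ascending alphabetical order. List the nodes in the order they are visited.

JB BX FU GC HW KF QB RC XL WK UV FV WM XO QE TE PI

Visit JB; enqueue BX, FU, GC, HW, KF, QB, RC, XL → queue [BX, FU, GC, HW, KF, QB, RC, XL]
Visit BX; enqueue WK → queue [FU, GC, HW, KF, QB, RC, XL, WK]
Visit FU; enqueue UV → queue [GC, HW, KF, QB, RC, XL, WK, UV]
Visit GC; enqueue FV, WM, XO → queue [HW, KF, QB, RC, XL, WK, UV, FV, WM, XO]
Visit HW → queue [KF, QB, RC, XL, WK, UV, FV, WM, XO]
Visit KF → queue [QB, RC, XL, WK, UV, FV, WM, XO]
Visit QB → queue [RC, XL, WK, UV, FV, WM, XO]
Visit RC; enqueue QE → queue [XL, WK, UV, FV, WM, XO, QE]
Visit XL; enqueue TE → queue [WK, UV, FV, WM, XO, QE, TE]
Visit WK; enqueue PI → queue [UV, FV, WM, XO, QE, TE, PI]
Visit UV → queue [FV, WM, XO, QE, TE, PI]
Visit FV → queue [WM, XO, QE, TE, PI]
Visit WM → queue [XO, QE, TE, PI]
Visit XO → queue [QE, TE, PI]
Visit QE → queue [TE, PI]
Visit TE → queue [PI]
Visit PI → queue []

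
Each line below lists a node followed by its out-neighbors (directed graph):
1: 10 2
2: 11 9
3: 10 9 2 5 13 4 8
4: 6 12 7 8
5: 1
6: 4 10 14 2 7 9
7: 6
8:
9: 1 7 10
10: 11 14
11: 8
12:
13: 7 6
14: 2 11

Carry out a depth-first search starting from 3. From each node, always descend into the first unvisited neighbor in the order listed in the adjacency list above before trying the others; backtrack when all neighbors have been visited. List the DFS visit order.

3 -> 10 -> 11 -> 8 -> 14 -> 2 -> 9 -> 1 -> 7 -> 6 -> 4 -> 12 -> 5 -> 13

Visit 3
3 → 10
10 → 11
11 → 8
10 → 14
14 → 2
2 → 9
9 → 1
9 → 7
7 → 6
6 → 4
4 → 12
3 → 5
3 → 13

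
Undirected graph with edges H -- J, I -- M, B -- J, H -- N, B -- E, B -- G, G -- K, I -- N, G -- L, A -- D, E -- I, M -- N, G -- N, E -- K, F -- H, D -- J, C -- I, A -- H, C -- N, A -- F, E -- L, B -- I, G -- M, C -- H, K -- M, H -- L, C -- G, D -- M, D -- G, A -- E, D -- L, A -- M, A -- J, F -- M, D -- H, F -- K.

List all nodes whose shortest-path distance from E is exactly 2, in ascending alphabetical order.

C, D, F, G, H, J, M, N

Level 0: E
Level 1: A, B, I, K, L
Level 2: C, D, F, G, H, J, M, N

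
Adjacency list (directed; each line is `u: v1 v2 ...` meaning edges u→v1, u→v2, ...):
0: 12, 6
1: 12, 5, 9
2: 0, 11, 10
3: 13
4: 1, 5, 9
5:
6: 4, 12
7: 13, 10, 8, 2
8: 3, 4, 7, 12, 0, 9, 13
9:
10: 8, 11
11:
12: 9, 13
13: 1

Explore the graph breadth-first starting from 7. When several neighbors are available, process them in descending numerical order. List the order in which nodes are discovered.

Visit 7; enqueue 13, 10, 8, 2 → queue [13, 10, 8, 2]
Visit 13; enqueue 1 → queue [10, 8, 2, 1]
Visit 10; enqueue 11 → queue [8, 2, 1, 11]
Visit 8; enqueue 12, 9, 4, 3, 0 → queue [2, 1, 11, 12, 9, 4, 3, 0]
Visit 2 → queue [1, 11, 12, 9, 4, 3, 0]
Visit 1; enqueue 5 → queue [11, 12, 9, 4, 3, 0, 5]
Visit 11 → queue [12, 9, 4, 3, 0, 5]
Visit 12 → queue [9, 4, 3, 0, 5]
Visit 9 → queue [4, 3, 0, 5]
Visit 4 → queue [3, 0, 5]
Visit 3 → queue [0, 5]
Visit 0; enqueue 6 → queue [5, 6]
Visit 5 → queue [6]
Visit 6 → queue []

7 → 13 → 10 → 8 → 2 → 1 → 11 → 12 → 9 → 4 → 3 → 0 → 5 → 6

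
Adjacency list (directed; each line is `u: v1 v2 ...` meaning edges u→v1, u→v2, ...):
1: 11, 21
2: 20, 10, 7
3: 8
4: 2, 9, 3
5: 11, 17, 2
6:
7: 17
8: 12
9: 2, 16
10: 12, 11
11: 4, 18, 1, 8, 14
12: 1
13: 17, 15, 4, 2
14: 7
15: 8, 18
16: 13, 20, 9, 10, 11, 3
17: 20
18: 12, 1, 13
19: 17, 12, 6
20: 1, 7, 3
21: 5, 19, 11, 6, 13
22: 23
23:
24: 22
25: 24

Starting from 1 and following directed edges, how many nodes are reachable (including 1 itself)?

BFS from 1 visits: 1, 11, 21, 4, 18, 8, 14, 5, 19, 6, 13, 2, 9, 3, 12, 7, 17, 15, 20, 10, 16
Reachable nodes: 21 of 25 total.

21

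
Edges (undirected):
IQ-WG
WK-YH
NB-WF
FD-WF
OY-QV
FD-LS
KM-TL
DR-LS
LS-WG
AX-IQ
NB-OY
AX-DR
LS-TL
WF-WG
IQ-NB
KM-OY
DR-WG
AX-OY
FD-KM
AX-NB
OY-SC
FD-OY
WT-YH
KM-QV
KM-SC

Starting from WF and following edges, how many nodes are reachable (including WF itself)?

BFS from WF visits: WF, WG, NB, FD, LS, IQ, DR, OY, AX, KM, TL, SC, QV
Reachable nodes: 13 of 16 total.

13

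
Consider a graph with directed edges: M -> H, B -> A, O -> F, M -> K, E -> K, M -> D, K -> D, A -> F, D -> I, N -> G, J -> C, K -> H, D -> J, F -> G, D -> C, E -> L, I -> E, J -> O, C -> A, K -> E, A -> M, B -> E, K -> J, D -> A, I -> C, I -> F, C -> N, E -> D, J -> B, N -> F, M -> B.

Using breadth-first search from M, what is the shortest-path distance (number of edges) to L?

3

Level 0: M
Level 1: B, D, H, K
Level 2: A, C, E, I, J
Level 3: F, L, N, O
Level 4: G
L first appears at level 3.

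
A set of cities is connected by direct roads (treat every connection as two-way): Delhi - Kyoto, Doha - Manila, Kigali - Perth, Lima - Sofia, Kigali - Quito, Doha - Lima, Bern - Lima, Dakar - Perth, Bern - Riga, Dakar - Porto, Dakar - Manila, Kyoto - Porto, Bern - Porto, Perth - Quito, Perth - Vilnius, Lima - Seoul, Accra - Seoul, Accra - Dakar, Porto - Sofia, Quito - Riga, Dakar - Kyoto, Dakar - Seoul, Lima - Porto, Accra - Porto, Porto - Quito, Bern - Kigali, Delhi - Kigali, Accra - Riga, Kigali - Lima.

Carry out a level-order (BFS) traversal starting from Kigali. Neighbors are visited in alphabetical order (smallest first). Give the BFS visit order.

Kigali Bern Delhi Lima Perth Quito Porto Riga Kyoto Doha Seoul Sofia Dakar Vilnius Accra Manila

Visit Kigali; enqueue Bern, Delhi, Lima, Perth, Quito → queue [Bern, Delhi, Lima, Perth, Quito]
Visit Bern; enqueue Porto, Riga → queue [Delhi, Lima, Perth, Quito, Porto, Riga]
Visit Delhi; enqueue Kyoto → queue [Lima, Perth, Quito, Porto, Riga, Kyoto]
Visit Lima; enqueue Doha, Seoul, Sofia → queue [Perth, Quito, Porto, Riga, Kyoto, Doha, Seoul, Sofia]
Visit Perth; enqueue Dakar, Vilnius → queue [Quito, Porto, Riga, Kyoto, Doha, Seoul, Sofia, Dakar, Vilnius]
Visit Quito → queue [Porto, Riga, Kyoto, Doha, Seoul, Sofia, Dakar, Vilnius]
Visit Porto; enqueue Accra → queue [Riga, Kyoto, Doha, Seoul, Sofia, Dakar, Vilnius, Accra]
Visit Riga → queue [Kyoto, Doha, Seoul, Sofia, Dakar, Vilnius, Accra]
Visit Kyoto → queue [Doha, Seoul, Sofia, Dakar, Vilnius, Accra]
Visit Doha; enqueue Manila → queue [Seoul, Sofia, Dakar, Vilnius, Accra, Manila]
Visit Seoul → queue [Sofia, Dakar, Vilnius, Accra, Manila]
Visit Sofia → queue [Dakar, Vilnius, Accra, Manila]
Visit Dakar → queue [Vilnius, Accra, Manila]
Visit Vilnius → queue [Accra, Manila]
Visit Accra → queue [Manila]
Visit Manila → queue []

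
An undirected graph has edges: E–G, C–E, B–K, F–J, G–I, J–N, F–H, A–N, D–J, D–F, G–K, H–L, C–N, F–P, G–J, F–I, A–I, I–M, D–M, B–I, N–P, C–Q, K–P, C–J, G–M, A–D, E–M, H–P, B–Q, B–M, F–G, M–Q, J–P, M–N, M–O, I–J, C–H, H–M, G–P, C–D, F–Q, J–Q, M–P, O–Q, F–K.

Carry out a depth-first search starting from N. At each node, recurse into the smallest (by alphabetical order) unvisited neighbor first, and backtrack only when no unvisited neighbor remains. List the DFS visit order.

N A D C E G F H L M B I J P K Q O

Visit N
N → A
A → D
D → C
C → E
E → G
G → F
F → H
H → L
H → M
M → B
B → I
I → J
J → P
P → K
J → Q
Q → O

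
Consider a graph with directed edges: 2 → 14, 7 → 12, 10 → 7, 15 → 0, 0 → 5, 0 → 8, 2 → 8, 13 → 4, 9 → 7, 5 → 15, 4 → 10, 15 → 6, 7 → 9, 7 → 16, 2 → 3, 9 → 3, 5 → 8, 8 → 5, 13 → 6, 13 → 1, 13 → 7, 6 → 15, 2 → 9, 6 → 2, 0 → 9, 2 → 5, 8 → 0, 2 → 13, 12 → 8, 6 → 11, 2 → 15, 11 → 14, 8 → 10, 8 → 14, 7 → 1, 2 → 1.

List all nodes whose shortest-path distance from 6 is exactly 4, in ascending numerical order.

Level 0: 6
Level 1: 2, 11, 15
Level 2: 0, 1, 3, 5, 8, 9, 13, 14
Level 3: 4, 7, 10
Level 4: 12, 16

12, 16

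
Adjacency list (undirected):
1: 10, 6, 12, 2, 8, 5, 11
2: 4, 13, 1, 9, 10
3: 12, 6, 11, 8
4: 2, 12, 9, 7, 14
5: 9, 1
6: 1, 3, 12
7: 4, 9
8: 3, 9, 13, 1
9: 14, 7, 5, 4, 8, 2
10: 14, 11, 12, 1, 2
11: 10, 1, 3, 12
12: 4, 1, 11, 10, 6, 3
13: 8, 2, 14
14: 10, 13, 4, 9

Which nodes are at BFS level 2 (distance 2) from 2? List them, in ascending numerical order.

Level 0: 2
Level 1: 1, 4, 9, 10, 13
Level 2: 5, 6, 7, 8, 11, 12, 14
Level 3: 3

5, 6, 7, 8, 11, 12, 14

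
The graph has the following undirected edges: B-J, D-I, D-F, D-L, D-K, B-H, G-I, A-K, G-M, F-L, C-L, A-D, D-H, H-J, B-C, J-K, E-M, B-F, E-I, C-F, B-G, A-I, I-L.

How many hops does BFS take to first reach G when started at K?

Level 0: K
Level 1: A, D, J
Level 2: B, F, H, I, L
Level 3: C, E, G
Level 4: M
G first appears at level 3.

3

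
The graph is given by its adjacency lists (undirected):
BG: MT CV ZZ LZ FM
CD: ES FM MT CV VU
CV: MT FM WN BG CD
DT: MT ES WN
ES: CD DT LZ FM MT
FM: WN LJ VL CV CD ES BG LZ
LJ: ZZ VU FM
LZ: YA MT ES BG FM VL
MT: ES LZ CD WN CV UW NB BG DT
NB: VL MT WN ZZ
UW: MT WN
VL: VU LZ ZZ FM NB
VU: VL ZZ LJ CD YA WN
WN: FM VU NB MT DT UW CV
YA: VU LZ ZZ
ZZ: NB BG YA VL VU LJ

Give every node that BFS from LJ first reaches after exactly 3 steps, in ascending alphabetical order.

DT, MT, UW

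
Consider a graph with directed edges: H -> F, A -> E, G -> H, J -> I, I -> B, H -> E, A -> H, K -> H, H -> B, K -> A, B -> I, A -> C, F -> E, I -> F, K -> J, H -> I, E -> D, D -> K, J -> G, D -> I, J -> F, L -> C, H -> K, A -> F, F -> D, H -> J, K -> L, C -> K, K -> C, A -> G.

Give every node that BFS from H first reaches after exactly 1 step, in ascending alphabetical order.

Level 0: H
Level 1: B, E, F, I, J, K
Level 2: A, C, D, G, L

B, E, F, I, J, K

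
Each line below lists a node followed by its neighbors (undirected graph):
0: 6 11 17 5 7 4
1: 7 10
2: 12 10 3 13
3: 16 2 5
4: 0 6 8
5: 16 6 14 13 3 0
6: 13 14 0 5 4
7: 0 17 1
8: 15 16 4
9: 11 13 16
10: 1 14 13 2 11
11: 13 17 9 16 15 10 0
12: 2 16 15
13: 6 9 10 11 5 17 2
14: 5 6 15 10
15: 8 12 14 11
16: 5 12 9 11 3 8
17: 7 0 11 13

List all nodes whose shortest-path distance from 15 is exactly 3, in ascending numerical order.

1, 3, 7

Level 0: 15
Level 1: 8, 11, 12, 14
Level 2: 0, 2, 4, 5, 6, 9, 10, 13, 16, 17
Level 3: 1, 3, 7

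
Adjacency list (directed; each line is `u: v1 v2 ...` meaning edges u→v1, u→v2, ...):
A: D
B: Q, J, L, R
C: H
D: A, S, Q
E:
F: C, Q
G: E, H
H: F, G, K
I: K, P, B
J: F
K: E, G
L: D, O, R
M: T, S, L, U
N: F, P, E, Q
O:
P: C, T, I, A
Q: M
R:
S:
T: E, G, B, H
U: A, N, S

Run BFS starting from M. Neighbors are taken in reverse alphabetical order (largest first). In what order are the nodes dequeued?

M, U, T, S, L, N, A, H, G, E, B, R, O, D, Q, P, F, K, J, I, C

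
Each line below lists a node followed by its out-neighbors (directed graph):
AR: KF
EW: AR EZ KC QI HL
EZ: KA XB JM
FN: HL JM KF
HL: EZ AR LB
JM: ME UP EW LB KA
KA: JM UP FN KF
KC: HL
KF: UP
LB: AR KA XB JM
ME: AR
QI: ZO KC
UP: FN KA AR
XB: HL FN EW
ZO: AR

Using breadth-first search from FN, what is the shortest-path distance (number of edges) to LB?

Level 0: FN
Level 1: HL, JM, KF
Level 2: AR, EW, EZ, KA, LB, ME, UP
Level 3: KC, QI, XB
Level 4: ZO
LB first appears at level 2.

2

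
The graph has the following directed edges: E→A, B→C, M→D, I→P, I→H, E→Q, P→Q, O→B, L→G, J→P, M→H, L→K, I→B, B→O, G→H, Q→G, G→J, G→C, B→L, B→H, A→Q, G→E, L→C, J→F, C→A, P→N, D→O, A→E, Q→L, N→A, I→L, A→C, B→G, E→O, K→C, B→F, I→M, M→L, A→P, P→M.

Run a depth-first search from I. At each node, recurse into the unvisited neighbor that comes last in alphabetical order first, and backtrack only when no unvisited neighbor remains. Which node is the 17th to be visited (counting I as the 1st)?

Visit I
I → P
P → Q
Q → L
L → K
K → C
C → A
A → E
E → O
O → B
B → H
B → G
G → J
J → F
P → N
P → M
M → D

Visit order: I, P, Q, L, K, C, A, E, O, B, H, G, J, F, N, M, D

D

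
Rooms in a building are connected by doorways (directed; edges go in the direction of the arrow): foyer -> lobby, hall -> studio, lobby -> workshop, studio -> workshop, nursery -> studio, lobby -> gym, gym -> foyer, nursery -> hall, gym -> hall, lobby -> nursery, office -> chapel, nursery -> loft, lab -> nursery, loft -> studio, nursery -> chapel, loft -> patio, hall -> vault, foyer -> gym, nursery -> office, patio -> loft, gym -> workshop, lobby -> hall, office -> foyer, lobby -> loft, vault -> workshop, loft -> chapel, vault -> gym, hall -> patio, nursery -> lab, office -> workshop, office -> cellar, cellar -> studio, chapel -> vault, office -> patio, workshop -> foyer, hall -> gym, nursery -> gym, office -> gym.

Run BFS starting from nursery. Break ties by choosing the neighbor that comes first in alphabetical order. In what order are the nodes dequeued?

Visit nursery; enqueue chapel, gym, hall, lab, loft, office, studio → queue [chapel, gym, hall, lab, loft, office, studio]
Visit chapel; enqueue vault → queue [gym, hall, lab, loft, office, studio, vault]
Visit gym; enqueue foyer, workshop → queue [hall, lab, loft, office, studio, vault, foyer, workshop]
Visit hall; enqueue patio → queue [lab, loft, office, studio, vault, foyer, workshop, patio]
Visit lab → queue [loft, office, studio, vault, foyer, workshop, patio]
Visit loft → queue [office, studio, vault, foyer, workshop, patio]
Visit office; enqueue cellar → queue [studio, vault, foyer, workshop, patio, cellar]
Visit studio → queue [vault, foyer, workshop, patio, cellar]
Visit vault → queue [foyer, workshop, patio, cellar]
Visit foyer; enqueue lobby → queue [workshop, patio, cellar, lobby]
Visit workshop → queue [patio, cellar, lobby]
Visit patio → queue [cellar, lobby]
Visit cellar → queue [lobby]
Visit lobby → queue []

nursery, chapel, gym, hall, lab, loft, office, studio, vault, foyer, workshop, patio, cellar, lobby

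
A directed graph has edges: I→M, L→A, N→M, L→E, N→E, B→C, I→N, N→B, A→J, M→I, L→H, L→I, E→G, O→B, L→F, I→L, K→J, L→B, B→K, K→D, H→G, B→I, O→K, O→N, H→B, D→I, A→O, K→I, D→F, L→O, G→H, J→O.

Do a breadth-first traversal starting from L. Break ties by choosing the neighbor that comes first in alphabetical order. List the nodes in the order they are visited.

L, A, B, E, F, H, I, O, J, C, K, G, M, N, D

Visit L; enqueue A, B, E, F, H, I, O → queue [A, B, E, F, H, I, O]
Visit A; enqueue J → queue [B, E, F, H, I, O, J]
Visit B; enqueue C, K → queue [E, F, H, I, O, J, C, K]
Visit E; enqueue G → queue [F, H, I, O, J, C, K, G]
Visit F → queue [H, I, O, J, C, K, G]
Visit H → queue [I, O, J, C, K, G]
Visit I; enqueue M, N → queue [O, J, C, K, G, M, N]
Visit O → queue [J, C, K, G, M, N]
Visit J → queue [C, K, G, M, N]
Visit C → queue [K, G, M, N]
Visit K; enqueue D → queue [G, M, N, D]
Visit G → queue [M, N, D]
Visit M → queue [N, D]
Visit N → queue [D]
Visit D → queue []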